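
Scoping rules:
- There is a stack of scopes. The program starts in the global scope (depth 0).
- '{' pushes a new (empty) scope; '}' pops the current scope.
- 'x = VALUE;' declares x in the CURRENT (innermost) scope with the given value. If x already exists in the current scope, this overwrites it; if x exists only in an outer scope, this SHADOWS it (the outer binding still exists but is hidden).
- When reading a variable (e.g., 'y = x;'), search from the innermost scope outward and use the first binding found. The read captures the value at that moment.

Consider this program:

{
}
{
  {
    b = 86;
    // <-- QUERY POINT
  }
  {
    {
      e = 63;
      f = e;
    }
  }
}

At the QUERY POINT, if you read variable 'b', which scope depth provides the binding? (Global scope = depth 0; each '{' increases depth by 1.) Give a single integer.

Step 1: enter scope (depth=1)
Step 2: exit scope (depth=0)
Step 3: enter scope (depth=1)
Step 4: enter scope (depth=2)
Step 5: declare b=86 at depth 2
Visible at query point: b=86

Answer: 2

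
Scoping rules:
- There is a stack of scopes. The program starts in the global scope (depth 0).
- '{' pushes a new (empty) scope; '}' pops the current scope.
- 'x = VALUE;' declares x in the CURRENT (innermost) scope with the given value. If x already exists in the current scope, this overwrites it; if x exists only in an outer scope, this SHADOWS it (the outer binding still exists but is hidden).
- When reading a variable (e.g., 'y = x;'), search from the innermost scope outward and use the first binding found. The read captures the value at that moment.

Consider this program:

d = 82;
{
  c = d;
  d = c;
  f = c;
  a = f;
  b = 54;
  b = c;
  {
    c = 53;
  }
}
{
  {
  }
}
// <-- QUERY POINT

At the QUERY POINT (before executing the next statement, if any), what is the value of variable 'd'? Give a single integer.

Answer: 82

Derivation:
Step 1: declare d=82 at depth 0
Step 2: enter scope (depth=1)
Step 3: declare c=(read d)=82 at depth 1
Step 4: declare d=(read c)=82 at depth 1
Step 5: declare f=(read c)=82 at depth 1
Step 6: declare a=(read f)=82 at depth 1
Step 7: declare b=54 at depth 1
Step 8: declare b=(read c)=82 at depth 1
Step 9: enter scope (depth=2)
Step 10: declare c=53 at depth 2
Step 11: exit scope (depth=1)
Step 12: exit scope (depth=0)
Step 13: enter scope (depth=1)
Step 14: enter scope (depth=2)
Step 15: exit scope (depth=1)
Step 16: exit scope (depth=0)
Visible at query point: d=82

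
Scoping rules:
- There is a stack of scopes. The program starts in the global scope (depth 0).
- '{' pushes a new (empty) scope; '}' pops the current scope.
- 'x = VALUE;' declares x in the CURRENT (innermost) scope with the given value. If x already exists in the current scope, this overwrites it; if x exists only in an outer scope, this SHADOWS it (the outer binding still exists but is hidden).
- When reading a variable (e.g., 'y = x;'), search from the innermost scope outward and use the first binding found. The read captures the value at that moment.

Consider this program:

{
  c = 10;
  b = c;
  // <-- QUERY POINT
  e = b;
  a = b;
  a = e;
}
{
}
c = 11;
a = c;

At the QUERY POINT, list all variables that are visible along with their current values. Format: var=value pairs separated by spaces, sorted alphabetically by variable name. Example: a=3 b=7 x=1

Answer: b=10 c=10

Derivation:
Step 1: enter scope (depth=1)
Step 2: declare c=10 at depth 1
Step 3: declare b=(read c)=10 at depth 1
Visible at query point: b=10 c=10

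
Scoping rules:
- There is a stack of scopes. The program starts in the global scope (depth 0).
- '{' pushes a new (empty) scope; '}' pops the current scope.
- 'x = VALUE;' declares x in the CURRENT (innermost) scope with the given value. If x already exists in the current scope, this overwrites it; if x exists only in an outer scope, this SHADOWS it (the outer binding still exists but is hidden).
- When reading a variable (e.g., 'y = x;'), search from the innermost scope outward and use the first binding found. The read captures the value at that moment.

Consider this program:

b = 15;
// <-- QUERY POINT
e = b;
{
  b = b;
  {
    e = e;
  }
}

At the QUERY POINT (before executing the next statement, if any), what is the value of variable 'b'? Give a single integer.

Answer: 15

Derivation:
Step 1: declare b=15 at depth 0
Visible at query point: b=15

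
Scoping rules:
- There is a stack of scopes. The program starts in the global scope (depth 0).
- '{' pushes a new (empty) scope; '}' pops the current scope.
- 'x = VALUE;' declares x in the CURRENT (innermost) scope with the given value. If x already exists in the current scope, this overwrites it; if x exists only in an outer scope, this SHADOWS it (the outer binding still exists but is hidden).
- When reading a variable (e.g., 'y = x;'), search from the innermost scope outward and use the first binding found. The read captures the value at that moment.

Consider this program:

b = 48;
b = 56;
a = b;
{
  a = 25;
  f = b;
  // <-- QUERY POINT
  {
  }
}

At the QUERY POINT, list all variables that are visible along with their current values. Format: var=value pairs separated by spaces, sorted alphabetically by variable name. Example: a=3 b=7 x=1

Answer: a=25 b=56 f=56

Derivation:
Step 1: declare b=48 at depth 0
Step 2: declare b=56 at depth 0
Step 3: declare a=(read b)=56 at depth 0
Step 4: enter scope (depth=1)
Step 5: declare a=25 at depth 1
Step 6: declare f=(read b)=56 at depth 1
Visible at query point: a=25 b=56 f=56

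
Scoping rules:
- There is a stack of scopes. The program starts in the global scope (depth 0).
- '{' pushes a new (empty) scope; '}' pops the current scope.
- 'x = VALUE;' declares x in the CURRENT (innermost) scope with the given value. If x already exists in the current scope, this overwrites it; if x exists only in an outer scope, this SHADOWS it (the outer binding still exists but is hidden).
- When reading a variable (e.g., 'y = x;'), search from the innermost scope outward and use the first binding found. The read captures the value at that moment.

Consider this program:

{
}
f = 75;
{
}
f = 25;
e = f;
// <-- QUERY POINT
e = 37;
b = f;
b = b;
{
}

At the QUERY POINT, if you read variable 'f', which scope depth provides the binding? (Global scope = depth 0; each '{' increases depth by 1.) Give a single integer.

Answer: 0

Derivation:
Step 1: enter scope (depth=1)
Step 2: exit scope (depth=0)
Step 3: declare f=75 at depth 0
Step 4: enter scope (depth=1)
Step 5: exit scope (depth=0)
Step 6: declare f=25 at depth 0
Step 7: declare e=(read f)=25 at depth 0
Visible at query point: e=25 f=25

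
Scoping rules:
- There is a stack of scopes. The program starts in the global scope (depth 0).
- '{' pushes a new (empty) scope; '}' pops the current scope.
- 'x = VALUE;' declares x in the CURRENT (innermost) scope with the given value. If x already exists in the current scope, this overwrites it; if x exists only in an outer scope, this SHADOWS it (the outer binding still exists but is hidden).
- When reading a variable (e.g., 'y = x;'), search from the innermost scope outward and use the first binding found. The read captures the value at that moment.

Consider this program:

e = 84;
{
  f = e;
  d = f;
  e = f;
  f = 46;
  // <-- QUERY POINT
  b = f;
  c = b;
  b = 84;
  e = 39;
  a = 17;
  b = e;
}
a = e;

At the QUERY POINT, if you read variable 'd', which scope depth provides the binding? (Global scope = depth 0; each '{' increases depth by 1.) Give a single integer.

Step 1: declare e=84 at depth 0
Step 2: enter scope (depth=1)
Step 3: declare f=(read e)=84 at depth 1
Step 4: declare d=(read f)=84 at depth 1
Step 5: declare e=(read f)=84 at depth 1
Step 6: declare f=46 at depth 1
Visible at query point: d=84 e=84 f=46

Answer: 1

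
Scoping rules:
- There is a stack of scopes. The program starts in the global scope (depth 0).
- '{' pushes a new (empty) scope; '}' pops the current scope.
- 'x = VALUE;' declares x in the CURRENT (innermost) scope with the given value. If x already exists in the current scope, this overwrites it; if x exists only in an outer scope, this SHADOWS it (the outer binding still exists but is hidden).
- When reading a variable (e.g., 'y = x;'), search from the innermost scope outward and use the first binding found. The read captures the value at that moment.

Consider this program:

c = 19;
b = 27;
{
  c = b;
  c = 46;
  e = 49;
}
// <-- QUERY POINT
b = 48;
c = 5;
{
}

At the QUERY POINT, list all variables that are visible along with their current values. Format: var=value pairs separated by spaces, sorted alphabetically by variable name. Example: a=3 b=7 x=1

Answer: b=27 c=19

Derivation:
Step 1: declare c=19 at depth 0
Step 2: declare b=27 at depth 0
Step 3: enter scope (depth=1)
Step 4: declare c=(read b)=27 at depth 1
Step 5: declare c=46 at depth 1
Step 6: declare e=49 at depth 1
Step 7: exit scope (depth=0)
Visible at query point: b=27 c=19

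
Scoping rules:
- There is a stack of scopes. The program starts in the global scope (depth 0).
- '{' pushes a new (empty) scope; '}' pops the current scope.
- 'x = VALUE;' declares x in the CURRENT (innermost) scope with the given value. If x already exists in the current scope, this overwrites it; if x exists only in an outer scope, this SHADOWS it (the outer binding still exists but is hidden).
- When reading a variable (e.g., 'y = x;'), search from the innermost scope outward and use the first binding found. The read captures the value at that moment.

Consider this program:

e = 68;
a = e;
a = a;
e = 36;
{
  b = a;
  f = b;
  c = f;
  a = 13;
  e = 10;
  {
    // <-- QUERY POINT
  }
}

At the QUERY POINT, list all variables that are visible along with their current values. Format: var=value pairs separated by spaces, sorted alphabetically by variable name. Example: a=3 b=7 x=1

Answer: a=13 b=68 c=68 e=10 f=68

Derivation:
Step 1: declare e=68 at depth 0
Step 2: declare a=(read e)=68 at depth 0
Step 3: declare a=(read a)=68 at depth 0
Step 4: declare e=36 at depth 0
Step 5: enter scope (depth=1)
Step 6: declare b=(read a)=68 at depth 1
Step 7: declare f=(read b)=68 at depth 1
Step 8: declare c=(read f)=68 at depth 1
Step 9: declare a=13 at depth 1
Step 10: declare e=10 at depth 1
Step 11: enter scope (depth=2)
Visible at query point: a=13 b=68 c=68 e=10 f=68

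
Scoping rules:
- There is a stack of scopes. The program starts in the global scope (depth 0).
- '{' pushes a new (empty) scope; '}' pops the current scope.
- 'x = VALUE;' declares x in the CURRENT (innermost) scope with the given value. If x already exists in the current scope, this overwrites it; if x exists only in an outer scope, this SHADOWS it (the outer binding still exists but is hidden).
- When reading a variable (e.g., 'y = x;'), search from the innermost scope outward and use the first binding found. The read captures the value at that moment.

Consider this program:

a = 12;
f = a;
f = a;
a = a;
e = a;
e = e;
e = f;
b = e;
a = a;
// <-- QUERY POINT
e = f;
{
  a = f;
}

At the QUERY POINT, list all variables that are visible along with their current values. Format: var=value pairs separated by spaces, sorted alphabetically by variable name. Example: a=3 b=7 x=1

Answer: a=12 b=12 e=12 f=12

Derivation:
Step 1: declare a=12 at depth 0
Step 2: declare f=(read a)=12 at depth 0
Step 3: declare f=(read a)=12 at depth 0
Step 4: declare a=(read a)=12 at depth 0
Step 5: declare e=(read a)=12 at depth 0
Step 6: declare e=(read e)=12 at depth 0
Step 7: declare e=(read f)=12 at depth 0
Step 8: declare b=(read e)=12 at depth 0
Step 9: declare a=(read a)=12 at depth 0
Visible at query point: a=12 b=12 e=12 f=12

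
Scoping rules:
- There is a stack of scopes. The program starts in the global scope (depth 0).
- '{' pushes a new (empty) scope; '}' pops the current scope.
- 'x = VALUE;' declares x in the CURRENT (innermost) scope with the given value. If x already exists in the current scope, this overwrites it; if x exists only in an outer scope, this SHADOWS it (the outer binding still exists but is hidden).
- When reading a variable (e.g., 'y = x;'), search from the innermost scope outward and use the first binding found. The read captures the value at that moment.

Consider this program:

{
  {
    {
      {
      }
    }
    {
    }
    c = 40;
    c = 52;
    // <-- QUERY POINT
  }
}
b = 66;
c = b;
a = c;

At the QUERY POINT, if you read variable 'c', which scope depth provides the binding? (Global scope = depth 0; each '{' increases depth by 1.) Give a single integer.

Answer: 2

Derivation:
Step 1: enter scope (depth=1)
Step 2: enter scope (depth=2)
Step 3: enter scope (depth=3)
Step 4: enter scope (depth=4)
Step 5: exit scope (depth=3)
Step 6: exit scope (depth=2)
Step 7: enter scope (depth=3)
Step 8: exit scope (depth=2)
Step 9: declare c=40 at depth 2
Step 10: declare c=52 at depth 2
Visible at query point: c=52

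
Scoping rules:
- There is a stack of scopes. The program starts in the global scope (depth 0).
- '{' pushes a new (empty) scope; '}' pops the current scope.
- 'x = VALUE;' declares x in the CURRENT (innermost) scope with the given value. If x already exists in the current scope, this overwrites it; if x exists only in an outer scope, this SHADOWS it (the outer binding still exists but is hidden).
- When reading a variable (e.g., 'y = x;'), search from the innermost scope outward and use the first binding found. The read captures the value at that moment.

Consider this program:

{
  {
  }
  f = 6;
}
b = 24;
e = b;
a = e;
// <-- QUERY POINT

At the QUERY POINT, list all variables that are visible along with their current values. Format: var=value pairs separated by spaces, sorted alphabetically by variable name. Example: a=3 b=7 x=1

Answer: a=24 b=24 e=24

Derivation:
Step 1: enter scope (depth=1)
Step 2: enter scope (depth=2)
Step 3: exit scope (depth=1)
Step 4: declare f=6 at depth 1
Step 5: exit scope (depth=0)
Step 6: declare b=24 at depth 0
Step 7: declare e=(read b)=24 at depth 0
Step 8: declare a=(read e)=24 at depth 0
Visible at query point: a=24 b=24 e=24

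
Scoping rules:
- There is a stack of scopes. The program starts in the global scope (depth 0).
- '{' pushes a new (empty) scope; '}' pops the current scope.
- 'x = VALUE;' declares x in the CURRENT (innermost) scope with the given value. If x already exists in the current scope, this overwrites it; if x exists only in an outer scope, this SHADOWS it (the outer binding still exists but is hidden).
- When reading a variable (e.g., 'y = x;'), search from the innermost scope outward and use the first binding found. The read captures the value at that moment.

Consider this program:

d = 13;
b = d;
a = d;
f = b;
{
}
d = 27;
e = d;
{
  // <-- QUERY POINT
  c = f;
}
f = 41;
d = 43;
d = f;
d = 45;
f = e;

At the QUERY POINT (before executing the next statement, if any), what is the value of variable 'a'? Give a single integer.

Answer: 13

Derivation:
Step 1: declare d=13 at depth 0
Step 2: declare b=(read d)=13 at depth 0
Step 3: declare a=(read d)=13 at depth 0
Step 4: declare f=(read b)=13 at depth 0
Step 5: enter scope (depth=1)
Step 6: exit scope (depth=0)
Step 7: declare d=27 at depth 0
Step 8: declare e=(read d)=27 at depth 0
Step 9: enter scope (depth=1)
Visible at query point: a=13 b=13 d=27 e=27 f=13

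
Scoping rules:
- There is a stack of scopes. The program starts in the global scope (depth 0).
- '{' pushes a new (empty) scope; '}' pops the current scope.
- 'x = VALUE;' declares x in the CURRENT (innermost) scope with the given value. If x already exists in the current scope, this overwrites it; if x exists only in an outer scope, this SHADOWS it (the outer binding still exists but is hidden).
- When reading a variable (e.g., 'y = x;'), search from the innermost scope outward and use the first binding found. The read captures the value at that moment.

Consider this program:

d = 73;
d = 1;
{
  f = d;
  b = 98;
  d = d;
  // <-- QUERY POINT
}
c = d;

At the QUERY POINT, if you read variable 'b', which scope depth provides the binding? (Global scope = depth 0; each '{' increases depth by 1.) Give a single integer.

Step 1: declare d=73 at depth 0
Step 2: declare d=1 at depth 0
Step 3: enter scope (depth=1)
Step 4: declare f=(read d)=1 at depth 1
Step 5: declare b=98 at depth 1
Step 6: declare d=(read d)=1 at depth 1
Visible at query point: b=98 d=1 f=1

Answer: 1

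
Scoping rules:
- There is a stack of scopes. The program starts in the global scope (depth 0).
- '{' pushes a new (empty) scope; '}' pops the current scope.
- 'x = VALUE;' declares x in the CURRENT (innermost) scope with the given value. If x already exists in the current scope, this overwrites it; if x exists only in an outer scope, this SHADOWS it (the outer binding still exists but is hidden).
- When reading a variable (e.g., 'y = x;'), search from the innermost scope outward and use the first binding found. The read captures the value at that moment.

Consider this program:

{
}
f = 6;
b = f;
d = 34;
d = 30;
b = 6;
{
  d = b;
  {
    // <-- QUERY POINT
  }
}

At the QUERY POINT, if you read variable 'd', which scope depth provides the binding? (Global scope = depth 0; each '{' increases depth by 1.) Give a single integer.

Answer: 1

Derivation:
Step 1: enter scope (depth=1)
Step 2: exit scope (depth=0)
Step 3: declare f=6 at depth 0
Step 4: declare b=(read f)=6 at depth 0
Step 5: declare d=34 at depth 0
Step 6: declare d=30 at depth 0
Step 7: declare b=6 at depth 0
Step 8: enter scope (depth=1)
Step 9: declare d=(read b)=6 at depth 1
Step 10: enter scope (depth=2)
Visible at query point: b=6 d=6 f=6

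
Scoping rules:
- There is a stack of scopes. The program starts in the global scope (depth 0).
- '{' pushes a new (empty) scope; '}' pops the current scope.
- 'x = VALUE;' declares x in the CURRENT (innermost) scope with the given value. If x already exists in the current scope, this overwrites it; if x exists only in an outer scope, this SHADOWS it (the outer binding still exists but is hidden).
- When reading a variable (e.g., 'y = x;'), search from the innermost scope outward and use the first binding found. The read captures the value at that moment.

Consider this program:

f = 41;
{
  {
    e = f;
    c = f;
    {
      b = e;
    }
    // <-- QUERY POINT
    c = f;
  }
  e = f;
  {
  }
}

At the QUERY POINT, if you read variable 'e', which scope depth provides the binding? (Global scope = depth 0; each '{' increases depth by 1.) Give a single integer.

Answer: 2

Derivation:
Step 1: declare f=41 at depth 0
Step 2: enter scope (depth=1)
Step 3: enter scope (depth=2)
Step 4: declare e=(read f)=41 at depth 2
Step 5: declare c=(read f)=41 at depth 2
Step 6: enter scope (depth=3)
Step 7: declare b=(read e)=41 at depth 3
Step 8: exit scope (depth=2)
Visible at query point: c=41 e=41 f=41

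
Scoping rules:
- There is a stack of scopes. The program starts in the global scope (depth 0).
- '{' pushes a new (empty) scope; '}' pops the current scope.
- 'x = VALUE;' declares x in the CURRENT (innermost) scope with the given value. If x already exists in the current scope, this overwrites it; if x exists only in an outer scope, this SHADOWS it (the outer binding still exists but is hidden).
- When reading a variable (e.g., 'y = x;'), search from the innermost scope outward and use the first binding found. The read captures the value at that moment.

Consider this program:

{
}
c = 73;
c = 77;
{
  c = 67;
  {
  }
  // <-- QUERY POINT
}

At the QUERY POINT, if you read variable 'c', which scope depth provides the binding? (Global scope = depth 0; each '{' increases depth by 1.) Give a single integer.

Step 1: enter scope (depth=1)
Step 2: exit scope (depth=0)
Step 3: declare c=73 at depth 0
Step 4: declare c=77 at depth 0
Step 5: enter scope (depth=1)
Step 6: declare c=67 at depth 1
Step 7: enter scope (depth=2)
Step 8: exit scope (depth=1)
Visible at query point: c=67

Answer: 1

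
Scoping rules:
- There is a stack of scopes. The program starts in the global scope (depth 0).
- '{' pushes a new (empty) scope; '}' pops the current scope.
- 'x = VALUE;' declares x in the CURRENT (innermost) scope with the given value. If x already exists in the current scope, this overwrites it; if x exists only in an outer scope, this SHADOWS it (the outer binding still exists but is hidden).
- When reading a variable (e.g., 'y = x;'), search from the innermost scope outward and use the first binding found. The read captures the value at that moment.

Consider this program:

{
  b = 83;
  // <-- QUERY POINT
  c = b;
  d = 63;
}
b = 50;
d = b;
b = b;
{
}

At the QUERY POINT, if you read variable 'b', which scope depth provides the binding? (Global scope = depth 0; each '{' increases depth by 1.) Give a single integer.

Step 1: enter scope (depth=1)
Step 2: declare b=83 at depth 1
Visible at query point: b=83

Answer: 1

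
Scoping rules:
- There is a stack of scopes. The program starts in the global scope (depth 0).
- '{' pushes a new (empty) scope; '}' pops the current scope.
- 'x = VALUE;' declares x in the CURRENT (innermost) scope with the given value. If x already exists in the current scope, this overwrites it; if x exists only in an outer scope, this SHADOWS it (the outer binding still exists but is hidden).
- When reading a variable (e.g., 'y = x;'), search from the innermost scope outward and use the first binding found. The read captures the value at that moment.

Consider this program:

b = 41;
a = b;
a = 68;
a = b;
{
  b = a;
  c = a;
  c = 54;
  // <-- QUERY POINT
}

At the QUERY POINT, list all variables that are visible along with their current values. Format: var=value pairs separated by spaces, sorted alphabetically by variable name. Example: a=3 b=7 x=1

Step 1: declare b=41 at depth 0
Step 2: declare a=(read b)=41 at depth 0
Step 3: declare a=68 at depth 0
Step 4: declare a=(read b)=41 at depth 0
Step 5: enter scope (depth=1)
Step 6: declare b=(read a)=41 at depth 1
Step 7: declare c=(read a)=41 at depth 1
Step 8: declare c=54 at depth 1
Visible at query point: a=41 b=41 c=54

Answer: a=41 b=41 c=54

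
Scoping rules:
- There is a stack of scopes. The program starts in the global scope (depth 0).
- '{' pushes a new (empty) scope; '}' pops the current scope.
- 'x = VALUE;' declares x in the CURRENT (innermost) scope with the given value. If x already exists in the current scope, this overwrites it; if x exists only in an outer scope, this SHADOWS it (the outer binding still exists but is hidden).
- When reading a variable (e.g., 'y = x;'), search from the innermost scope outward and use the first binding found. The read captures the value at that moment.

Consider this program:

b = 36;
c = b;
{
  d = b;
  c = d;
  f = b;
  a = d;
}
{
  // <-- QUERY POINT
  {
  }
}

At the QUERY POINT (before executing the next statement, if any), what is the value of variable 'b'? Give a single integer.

Step 1: declare b=36 at depth 0
Step 2: declare c=(read b)=36 at depth 0
Step 3: enter scope (depth=1)
Step 4: declare d=(read b)=36 at depth 1
Step 5: declare c=(read d)=36 at depth 1
Step 6: declare f=(read b)=36 at depth 1
Step 7: declare a=(read d)=36 at depth 1
Step 8: exit scope (depth=0)
Step 9: enter scope (depth=1)
Visible at query point: b=36 c=36

Answer: 36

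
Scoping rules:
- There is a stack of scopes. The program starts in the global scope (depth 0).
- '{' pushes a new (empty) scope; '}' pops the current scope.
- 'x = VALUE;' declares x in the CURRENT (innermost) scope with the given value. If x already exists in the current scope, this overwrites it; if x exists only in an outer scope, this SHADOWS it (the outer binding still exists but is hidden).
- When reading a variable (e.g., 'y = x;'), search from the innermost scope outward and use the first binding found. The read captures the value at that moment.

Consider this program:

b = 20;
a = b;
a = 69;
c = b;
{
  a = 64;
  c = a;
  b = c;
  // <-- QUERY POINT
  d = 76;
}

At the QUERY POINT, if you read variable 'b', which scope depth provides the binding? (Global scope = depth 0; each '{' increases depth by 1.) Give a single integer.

Step 1: declare b=20 at depth 0
Step 2: declare a=(read b)=20 at depth 0
Step 3: declare a=69 at depth 0
Step 4: declare c=(read b)=20 at depth 0
Step 5: enter scope (depth=1)
Step 6: declare a=64 at depth 1
Step 7: declare c=(read a)=64 at depth 1
Step 8: declare b=(read c)=64 at depth 1
Visible at query point: a=64 b=64 c=64

Answer: 1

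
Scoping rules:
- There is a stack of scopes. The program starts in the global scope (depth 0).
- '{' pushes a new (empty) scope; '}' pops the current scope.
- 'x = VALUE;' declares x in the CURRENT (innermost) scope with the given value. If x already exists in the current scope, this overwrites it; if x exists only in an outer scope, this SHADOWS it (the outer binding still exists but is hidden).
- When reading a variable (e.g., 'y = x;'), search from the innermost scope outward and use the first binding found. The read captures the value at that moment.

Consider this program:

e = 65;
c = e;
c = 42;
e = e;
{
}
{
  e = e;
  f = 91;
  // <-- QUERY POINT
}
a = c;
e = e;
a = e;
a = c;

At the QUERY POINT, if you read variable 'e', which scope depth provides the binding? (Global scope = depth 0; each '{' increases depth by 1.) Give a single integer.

Step 1: declare e=65 at depth 0
Step 2: declare c=(read e)=65 at depth 0
Step 3: declare c=42 at depth 0
Step 4: declare e=(read e)=65 at depth 0
Step 5: enter scope (depth=1)
Step 6: exit scope (depth=0)
Step 7: enter scope (depth=1)
Step 8: declare e=(read e)=65 at depth 1
Step 9: declare f=91 at depth 1
Visible at query point: c=42 e=65 f=91

Answer: 1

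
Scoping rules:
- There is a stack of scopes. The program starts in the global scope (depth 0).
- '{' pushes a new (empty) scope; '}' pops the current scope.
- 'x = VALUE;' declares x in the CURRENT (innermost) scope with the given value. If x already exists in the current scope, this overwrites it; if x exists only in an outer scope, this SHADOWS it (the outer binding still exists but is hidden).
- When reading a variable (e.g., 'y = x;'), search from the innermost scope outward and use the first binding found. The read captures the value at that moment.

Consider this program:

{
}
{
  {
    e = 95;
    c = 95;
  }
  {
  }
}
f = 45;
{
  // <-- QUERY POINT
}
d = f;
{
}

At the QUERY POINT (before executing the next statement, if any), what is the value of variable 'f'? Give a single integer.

Step 1: enter scope (depth=1)
Step 2: exit scope (depth=0)
Step 3: enter scope (depth=1)
Step 4: enter scope (depth=2)
Step 5: declare e=95 at depth 2
Step 6: declare c=95 at depth 2
Step 7: exit scope (depth=1)
Step 8: enter scope (depth=2)
Step 9: exit scope (depth=1)
Step 10: exit scope (depth=0)
Step 11: declare f=45 at depth 0
Step 12: enter scope (depth=1)
Visible at query point: f=45

Answer: 45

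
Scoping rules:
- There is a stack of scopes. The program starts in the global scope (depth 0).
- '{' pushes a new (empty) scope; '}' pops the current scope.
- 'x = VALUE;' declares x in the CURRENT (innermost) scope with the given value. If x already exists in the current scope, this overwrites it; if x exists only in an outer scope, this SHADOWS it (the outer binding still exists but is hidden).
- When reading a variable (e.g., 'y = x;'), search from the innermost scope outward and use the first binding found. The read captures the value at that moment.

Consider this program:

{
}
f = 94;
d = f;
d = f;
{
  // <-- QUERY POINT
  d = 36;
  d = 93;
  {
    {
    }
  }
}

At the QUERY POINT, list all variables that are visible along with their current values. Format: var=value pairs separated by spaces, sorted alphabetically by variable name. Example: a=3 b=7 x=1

Answer: d=94 f=94

Derivation:
Step 1: enter scope (depth=1)
Step 2: exit scope (depth=0)
Step 3: declare f=94 at depth 0
Step 4: declare d=(read f)=94 at depth 0
Step 5: declare d=(read f)=94 at depth 0
Step 6: enter scope (depth=1)
Visible at query point: d=94 f=94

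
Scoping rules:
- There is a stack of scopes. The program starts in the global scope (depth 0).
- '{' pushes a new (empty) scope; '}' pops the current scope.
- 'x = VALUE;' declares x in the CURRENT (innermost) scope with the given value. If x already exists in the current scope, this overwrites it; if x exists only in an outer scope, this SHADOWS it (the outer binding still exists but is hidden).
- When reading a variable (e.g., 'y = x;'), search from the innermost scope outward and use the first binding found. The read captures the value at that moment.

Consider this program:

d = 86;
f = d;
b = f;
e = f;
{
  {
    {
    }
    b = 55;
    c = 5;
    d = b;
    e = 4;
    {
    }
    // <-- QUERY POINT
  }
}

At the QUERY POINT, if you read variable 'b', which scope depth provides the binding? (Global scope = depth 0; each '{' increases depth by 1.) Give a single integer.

Step 1: declare d=86 at depth 0
Step 2: declare f=(read d)=86 at depth 0
Step 3: declare b=(read f)=86 at depth 0
Step 4: declare e=(read f)=86 at depth 0
Step 5: enter scope (depth=1)
Step 6: enter scope (depth=2)
Step 7: enter scope (depth=3)
Step 8: exit scope (depth=2)
Step 9: declare b=55 at depth 2
Step 10: declare c=5 at depth 2
Step 11: declare d=(read b)=55 at depth 2
Step 12: declare e=4 at depth 2
Step 13: enter scope (depth=3)
Step 14: exit scope (depth=2)
Visible at query point: b=55 c=5 d=55 e=4 f=86

Answer: 2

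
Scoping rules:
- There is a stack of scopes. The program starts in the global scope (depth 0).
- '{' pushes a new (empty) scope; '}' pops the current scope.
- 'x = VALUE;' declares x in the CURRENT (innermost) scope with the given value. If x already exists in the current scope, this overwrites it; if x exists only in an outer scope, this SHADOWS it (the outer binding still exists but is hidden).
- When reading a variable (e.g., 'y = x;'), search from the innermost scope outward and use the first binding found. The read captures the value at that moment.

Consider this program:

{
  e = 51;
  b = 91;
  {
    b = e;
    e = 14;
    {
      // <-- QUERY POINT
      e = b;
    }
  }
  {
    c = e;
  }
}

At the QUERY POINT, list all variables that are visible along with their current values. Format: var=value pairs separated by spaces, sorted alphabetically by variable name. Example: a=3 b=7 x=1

Answer: b=51 e=14

Derivation:
Step 1: enter scope (depth=1)
Step 2: declare e=51 at depth 1
Step 3: declare b=91 at depth 1
Step 4: enter scope (depth=2)
Step 5: declare b=(read e)=51 at depth 2
Step 6: declare e=14 at depth 2
Step 7: enter scope (depth=3)
Visible at query point: b=51 e=14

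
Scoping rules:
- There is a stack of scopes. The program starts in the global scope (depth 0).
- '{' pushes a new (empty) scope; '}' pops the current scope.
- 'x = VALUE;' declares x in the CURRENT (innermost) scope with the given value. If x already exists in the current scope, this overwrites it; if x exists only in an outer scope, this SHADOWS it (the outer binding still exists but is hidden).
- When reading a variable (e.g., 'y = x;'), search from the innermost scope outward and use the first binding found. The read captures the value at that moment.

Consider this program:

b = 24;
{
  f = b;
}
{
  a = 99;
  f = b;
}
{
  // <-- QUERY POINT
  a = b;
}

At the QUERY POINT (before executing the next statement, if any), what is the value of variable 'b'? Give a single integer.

Step 1: declare b=24 at depth 0
Step 2: enter scope (depth=1)
Step 3: declare f=(read b)=24 at depth 1
Step 4: exit scope (depth=0)
Step 5: enter scope (depth=1)
Step 6: declare a=99 at depth 1
Step 7: declare f=(read b)=24 at depth 1
Step 8: exit scope (depth=0)
Step 9: enter scope (depth=1)
Visible at query point: b=24

Answer: 24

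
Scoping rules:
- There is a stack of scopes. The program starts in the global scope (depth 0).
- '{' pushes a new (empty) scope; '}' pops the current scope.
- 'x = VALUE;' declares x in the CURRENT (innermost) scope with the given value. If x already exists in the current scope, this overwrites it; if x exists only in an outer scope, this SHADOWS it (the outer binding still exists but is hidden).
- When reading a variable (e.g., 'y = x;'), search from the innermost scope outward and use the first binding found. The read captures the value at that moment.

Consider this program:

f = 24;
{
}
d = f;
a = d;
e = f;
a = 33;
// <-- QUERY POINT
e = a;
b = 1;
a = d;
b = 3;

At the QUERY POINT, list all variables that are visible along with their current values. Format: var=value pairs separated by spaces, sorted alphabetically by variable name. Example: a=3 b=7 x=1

Answer: a=33 d=24 e=24 f=24

Derivation:
Step 1: declare f=24 at depth 0
Step 2: enter scope (depth=1)
Step 3: exit scope (depth=0)
Step 4: declare d=(read f)=24 at depth 0
Step 5: declare a=(read d)=24 at depth 0
Step 6: declare e=(read f)=24 at depth 0
Step 7: declare a=33 at depth 0
Visible at query point: a=33 d=24 e=24 f=24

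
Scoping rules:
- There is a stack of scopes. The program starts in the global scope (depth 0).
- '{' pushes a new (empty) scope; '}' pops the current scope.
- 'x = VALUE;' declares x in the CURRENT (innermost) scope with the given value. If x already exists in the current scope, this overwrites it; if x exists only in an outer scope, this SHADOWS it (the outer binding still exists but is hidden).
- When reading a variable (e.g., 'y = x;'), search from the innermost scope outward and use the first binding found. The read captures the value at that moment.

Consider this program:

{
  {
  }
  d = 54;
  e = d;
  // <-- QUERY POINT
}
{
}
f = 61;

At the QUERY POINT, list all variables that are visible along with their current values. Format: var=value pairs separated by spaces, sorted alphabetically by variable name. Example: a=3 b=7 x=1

Answer: d=54 e=54

Derivation:
Step 1: enter scope (depth=1)
Step 2: enter scope (depth=2)
Step 3: exit scope (depth=1)
Step 4: declare d=54 at depth 1
Step 5: declare e=(read d)=54 at depth 1
Visible at query point: d=54 e=54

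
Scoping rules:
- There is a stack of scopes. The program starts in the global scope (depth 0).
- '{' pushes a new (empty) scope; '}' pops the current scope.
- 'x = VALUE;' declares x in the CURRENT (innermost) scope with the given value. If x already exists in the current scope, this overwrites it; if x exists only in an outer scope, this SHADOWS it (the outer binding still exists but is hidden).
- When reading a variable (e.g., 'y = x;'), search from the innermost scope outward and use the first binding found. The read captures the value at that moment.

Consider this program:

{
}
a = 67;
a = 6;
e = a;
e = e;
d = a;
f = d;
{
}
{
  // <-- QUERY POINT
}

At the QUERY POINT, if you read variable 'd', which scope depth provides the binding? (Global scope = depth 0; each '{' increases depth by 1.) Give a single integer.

Step 1: enter scope (depth=1)
Step 2: exit scope (depth=0)
Step 3: declare a=67 at depth 0
Step 4: declare a=6 at depth 0
Step 5: declare e=(read a)=6 at depth 0
Step 6: declare e=(read e)=6 at depth 0
Step 7: declare d=(read a)=6 at depth 0
Step 8: declare f=(read d)=6 at depth 0
Step 9: enter scope (depth=1)
Step 10: exit scope (depth=0)
Step 11: enter scope (depth=1)
Visible at query point: a=6 d=6 e=6 f=6

Answer: 0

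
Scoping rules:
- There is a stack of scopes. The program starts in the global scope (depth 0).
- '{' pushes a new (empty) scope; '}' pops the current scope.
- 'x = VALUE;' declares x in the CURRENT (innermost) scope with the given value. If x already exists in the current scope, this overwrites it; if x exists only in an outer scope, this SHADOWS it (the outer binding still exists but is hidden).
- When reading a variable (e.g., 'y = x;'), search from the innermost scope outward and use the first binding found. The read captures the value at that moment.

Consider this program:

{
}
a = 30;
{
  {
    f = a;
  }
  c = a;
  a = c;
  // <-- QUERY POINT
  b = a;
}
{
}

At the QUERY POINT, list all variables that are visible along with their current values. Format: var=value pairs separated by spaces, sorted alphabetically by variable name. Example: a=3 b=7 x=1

Step 1: enter scope (depth=1)
Step 2: exit scope (depth=0)
Step 3: declare a=30 at depth 0
Step 4: enter scope (depth=1)
Step 5: enter scope (depth=2)
Step 6: declare f=(read a)=30 at depth 2
Step 7: exit scope (depth=1)
Step 8: declare c=(read a)=30 at depth 1
Step 9: declare a=(read c)=30 at depth 1
Visible at query point: a=30 c=30

Answer: a=30 c=30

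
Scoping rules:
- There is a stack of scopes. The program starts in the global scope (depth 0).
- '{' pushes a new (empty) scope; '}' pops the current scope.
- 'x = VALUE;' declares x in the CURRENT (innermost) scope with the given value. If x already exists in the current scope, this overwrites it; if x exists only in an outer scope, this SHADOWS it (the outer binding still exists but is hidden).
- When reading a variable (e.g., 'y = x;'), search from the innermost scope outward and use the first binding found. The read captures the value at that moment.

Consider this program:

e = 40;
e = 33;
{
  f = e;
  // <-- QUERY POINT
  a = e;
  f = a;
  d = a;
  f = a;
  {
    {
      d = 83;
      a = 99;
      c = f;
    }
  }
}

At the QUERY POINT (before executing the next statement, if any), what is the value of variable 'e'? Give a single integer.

Step 1: declare e=40 at depth 0
Step 2: declare e=33 at depth 0
Step 3: enter scope (depth=1)
Step 4: declare f=(read e)=33 at depth 1
Visible at query point: e=33 f=33

Answer: 33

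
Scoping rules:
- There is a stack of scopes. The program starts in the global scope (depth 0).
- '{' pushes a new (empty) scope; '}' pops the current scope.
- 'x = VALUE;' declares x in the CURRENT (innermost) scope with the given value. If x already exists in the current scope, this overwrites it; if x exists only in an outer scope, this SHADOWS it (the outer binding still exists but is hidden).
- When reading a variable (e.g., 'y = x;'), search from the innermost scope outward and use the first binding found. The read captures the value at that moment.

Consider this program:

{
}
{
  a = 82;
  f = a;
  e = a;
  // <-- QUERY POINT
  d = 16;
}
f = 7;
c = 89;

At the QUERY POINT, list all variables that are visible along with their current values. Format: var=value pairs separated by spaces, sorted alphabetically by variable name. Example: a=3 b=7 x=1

Step 1: enter scope (depth=1)
Step 2: exit scope (depth=0)
Step 3: enter scope (depth=1)
Step 4: declare a=82 at depth 1
Step 5: declare f=(read a)=82 at depth 1
Step 6: declare e=(read a)=82 at depth 1
Visible at query point: a=82 e=82 f=82

Answer: a=82 e=82 f=82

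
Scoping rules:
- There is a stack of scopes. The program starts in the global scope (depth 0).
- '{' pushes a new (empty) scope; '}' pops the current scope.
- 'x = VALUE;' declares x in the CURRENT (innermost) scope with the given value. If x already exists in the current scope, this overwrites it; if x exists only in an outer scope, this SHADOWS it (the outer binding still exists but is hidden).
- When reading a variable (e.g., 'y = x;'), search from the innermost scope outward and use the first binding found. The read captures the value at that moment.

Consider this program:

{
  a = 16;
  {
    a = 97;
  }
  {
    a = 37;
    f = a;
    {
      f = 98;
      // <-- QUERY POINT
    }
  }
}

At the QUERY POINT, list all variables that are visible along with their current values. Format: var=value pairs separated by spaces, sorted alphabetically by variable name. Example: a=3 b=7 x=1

Step 1: enter scope (depth=1)
Step 2: declare a=16 at depth 1
Step 3: enter scope (depth=2)
Step 4: declare a=97 at depth 2
Step 5: exit scope (depth=1)
Step 6: enter scope (depth=2)
Step 7: declare a=37 at depth 2
Step 8: declare f=(read a)=37 at depth 2
Step 9: enter scope (depth=3)
Step 10: declare f=98 at depth 3
Visible at query point: a=37 f=98

Answer: a=37 f=98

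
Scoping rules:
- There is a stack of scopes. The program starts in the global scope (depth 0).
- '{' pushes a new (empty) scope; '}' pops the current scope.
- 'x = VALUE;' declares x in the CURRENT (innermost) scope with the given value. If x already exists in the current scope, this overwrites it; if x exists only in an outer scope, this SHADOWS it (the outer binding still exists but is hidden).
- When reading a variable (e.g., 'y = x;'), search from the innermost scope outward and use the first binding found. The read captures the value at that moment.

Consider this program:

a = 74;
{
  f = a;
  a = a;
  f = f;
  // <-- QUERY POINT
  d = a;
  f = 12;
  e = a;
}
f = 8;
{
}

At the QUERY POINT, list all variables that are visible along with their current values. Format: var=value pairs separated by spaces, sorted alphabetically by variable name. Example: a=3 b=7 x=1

Step 1: declare a=74 at depth 0
Step 2: enter scope (depth=1)
Step 3: declare f=(read a)=74 at depth 1
Step 4: declare a=(read a)=74 at depth 1
Step 5: declare f=(read f)=74 at depth 1
Visible at query point: a=74 f=74

Answer: a=74 f=74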